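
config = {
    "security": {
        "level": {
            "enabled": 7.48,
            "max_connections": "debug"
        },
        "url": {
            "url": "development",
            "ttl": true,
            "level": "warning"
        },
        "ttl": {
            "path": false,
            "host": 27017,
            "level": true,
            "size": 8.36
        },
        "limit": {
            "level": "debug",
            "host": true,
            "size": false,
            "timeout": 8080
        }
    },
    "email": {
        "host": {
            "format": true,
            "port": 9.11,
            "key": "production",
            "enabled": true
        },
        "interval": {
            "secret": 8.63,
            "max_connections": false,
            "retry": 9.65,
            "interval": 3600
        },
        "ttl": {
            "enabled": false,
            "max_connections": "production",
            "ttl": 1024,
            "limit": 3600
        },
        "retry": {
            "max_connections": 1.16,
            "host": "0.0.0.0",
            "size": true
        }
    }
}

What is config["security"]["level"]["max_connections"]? "debug"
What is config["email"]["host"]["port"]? 9.11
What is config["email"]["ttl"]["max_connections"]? "production"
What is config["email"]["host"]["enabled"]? True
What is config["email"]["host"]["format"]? True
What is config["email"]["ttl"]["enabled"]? False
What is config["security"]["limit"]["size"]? False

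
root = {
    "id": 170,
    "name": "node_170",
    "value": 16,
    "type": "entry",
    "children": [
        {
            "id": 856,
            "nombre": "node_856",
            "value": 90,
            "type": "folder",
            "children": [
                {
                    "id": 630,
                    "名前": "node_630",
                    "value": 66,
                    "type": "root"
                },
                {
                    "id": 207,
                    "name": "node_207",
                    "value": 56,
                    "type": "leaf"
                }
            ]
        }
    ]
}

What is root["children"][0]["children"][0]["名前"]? "node_630"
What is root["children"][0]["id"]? 856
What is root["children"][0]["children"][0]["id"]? 630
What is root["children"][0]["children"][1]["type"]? "leaf"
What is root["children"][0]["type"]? "folder"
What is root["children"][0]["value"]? 90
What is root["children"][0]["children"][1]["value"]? 56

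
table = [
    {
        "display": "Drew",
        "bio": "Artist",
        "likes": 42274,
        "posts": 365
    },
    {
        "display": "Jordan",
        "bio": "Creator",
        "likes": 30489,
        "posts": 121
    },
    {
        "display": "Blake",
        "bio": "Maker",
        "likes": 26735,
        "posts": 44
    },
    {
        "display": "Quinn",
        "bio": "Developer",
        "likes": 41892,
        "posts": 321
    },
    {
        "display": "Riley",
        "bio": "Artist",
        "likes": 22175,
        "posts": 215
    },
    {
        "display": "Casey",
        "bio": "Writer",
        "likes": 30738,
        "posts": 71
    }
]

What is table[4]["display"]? "Riley"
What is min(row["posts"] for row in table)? 44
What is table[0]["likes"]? 42274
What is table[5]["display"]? "Casey"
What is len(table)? 6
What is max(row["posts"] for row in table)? 365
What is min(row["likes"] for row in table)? 22175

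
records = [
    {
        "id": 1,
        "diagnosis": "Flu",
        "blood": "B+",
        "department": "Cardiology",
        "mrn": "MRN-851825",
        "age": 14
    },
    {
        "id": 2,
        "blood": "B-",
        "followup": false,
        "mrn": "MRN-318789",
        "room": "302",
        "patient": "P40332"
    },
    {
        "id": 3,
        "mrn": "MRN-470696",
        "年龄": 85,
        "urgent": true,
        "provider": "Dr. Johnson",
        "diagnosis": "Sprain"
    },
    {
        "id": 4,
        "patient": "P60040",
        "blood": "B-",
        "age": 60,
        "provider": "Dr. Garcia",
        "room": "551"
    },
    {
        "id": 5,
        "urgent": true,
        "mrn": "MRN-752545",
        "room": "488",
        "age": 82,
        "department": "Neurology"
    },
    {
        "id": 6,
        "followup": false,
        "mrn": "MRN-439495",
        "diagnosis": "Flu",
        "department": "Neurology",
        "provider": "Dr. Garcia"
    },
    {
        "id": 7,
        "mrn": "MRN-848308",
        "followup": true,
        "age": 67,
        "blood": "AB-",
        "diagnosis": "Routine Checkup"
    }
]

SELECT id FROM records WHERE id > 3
[4, 5, 6, 7]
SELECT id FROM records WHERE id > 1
[2, 3, 4, 5, 6, 7]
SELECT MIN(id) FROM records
1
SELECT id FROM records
[1, 2, 3, 4, 5, 6, 7]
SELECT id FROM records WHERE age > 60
[5, 7]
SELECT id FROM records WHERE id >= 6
[6, 7]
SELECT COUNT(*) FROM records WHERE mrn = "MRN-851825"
1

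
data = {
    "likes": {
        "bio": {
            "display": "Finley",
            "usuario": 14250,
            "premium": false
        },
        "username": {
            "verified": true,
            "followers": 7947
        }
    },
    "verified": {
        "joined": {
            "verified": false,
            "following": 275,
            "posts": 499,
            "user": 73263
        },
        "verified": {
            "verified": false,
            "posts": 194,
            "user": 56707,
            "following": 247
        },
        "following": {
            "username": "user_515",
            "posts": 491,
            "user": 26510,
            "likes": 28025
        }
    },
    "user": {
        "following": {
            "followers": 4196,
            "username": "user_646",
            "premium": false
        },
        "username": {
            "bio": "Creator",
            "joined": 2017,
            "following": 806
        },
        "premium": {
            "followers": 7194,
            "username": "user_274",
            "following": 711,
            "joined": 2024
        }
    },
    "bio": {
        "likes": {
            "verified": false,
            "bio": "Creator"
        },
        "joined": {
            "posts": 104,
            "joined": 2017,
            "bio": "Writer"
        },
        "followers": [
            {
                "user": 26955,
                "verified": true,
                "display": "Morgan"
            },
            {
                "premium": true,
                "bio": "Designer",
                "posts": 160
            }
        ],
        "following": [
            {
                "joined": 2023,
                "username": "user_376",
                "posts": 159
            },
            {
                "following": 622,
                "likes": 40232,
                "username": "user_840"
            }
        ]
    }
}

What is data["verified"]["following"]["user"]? 26510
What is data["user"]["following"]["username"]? "user_646"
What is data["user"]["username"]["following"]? 806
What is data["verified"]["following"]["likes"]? 28025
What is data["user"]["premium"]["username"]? "user_274"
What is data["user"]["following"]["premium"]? False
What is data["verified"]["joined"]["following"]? 275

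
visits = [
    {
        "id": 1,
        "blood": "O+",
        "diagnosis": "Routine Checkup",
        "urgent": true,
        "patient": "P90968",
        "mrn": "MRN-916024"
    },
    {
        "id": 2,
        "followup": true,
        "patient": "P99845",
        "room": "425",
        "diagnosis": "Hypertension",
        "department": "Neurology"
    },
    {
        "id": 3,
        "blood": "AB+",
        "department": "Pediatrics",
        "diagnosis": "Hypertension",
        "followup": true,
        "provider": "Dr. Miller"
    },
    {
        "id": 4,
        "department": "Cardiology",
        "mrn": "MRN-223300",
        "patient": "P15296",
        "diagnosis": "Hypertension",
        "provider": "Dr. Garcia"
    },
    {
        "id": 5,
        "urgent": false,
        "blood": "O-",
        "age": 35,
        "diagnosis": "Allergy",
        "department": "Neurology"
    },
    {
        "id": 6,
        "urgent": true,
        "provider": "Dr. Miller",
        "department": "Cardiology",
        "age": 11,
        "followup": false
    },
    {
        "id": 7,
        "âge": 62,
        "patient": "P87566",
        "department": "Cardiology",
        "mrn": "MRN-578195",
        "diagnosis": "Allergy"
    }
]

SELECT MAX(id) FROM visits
7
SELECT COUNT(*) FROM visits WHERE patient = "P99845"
1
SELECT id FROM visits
[1, 2, 3, 4, 5, 6, 7]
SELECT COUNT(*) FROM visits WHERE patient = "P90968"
1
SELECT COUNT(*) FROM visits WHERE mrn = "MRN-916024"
1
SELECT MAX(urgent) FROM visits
True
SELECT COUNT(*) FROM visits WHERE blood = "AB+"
1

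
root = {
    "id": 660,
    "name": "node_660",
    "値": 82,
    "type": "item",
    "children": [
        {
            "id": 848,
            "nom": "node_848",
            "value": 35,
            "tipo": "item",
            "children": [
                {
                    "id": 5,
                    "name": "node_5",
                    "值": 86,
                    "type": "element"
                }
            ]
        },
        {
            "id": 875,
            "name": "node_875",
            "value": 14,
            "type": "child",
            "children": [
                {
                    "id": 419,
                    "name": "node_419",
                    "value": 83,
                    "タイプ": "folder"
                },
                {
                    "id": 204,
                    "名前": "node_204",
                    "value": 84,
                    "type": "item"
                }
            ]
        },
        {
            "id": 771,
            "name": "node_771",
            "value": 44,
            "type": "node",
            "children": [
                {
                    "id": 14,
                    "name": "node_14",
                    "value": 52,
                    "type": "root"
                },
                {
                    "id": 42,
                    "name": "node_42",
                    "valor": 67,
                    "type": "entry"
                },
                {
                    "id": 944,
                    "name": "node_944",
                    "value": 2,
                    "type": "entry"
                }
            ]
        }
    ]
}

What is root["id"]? 660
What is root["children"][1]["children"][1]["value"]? 84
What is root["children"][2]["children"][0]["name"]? "node_14"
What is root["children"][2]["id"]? 771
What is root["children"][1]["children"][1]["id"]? 204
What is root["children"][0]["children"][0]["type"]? "element"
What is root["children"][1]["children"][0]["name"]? "node_419"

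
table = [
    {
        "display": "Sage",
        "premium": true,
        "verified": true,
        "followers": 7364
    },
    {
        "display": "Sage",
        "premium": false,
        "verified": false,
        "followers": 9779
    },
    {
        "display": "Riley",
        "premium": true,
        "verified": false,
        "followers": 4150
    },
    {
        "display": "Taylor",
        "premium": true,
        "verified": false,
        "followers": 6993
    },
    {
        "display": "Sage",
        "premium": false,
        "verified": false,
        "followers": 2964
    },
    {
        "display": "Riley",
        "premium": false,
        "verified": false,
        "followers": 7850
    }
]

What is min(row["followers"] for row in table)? 2964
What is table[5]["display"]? "Riley"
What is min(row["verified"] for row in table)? False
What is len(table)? 6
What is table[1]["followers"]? 9779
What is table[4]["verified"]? False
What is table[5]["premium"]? False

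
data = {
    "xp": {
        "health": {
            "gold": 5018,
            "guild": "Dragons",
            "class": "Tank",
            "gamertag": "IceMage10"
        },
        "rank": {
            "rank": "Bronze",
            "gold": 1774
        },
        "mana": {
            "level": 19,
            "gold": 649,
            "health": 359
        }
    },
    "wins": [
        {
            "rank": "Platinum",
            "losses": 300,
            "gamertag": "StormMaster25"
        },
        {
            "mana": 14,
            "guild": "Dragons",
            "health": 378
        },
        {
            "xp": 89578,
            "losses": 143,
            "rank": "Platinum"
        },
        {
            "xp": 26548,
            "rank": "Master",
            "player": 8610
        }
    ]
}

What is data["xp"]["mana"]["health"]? 359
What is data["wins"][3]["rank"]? "Master"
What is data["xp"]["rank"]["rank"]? "Bronze"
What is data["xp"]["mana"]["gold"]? 649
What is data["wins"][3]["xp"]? 26548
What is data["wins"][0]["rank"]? "Platinum"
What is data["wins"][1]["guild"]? "Dragons"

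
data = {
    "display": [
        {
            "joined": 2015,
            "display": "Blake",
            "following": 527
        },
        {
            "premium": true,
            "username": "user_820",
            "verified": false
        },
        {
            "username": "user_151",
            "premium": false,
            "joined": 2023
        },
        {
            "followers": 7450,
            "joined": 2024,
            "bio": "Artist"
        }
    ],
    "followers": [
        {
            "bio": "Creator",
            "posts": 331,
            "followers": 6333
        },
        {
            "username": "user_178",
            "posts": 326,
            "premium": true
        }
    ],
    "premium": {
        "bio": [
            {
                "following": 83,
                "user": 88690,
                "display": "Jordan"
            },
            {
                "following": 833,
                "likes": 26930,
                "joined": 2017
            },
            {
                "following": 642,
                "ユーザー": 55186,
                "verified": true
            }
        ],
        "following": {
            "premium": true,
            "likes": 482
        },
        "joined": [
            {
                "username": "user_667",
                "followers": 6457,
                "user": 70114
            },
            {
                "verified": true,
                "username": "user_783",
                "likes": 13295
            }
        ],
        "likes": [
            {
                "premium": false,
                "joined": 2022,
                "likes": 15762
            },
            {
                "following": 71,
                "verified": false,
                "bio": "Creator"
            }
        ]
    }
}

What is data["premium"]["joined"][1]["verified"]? True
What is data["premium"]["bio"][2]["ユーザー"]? 55186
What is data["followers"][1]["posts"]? 326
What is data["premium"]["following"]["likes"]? 482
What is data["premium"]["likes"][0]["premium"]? False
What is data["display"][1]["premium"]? True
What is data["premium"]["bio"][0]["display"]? "Jordan"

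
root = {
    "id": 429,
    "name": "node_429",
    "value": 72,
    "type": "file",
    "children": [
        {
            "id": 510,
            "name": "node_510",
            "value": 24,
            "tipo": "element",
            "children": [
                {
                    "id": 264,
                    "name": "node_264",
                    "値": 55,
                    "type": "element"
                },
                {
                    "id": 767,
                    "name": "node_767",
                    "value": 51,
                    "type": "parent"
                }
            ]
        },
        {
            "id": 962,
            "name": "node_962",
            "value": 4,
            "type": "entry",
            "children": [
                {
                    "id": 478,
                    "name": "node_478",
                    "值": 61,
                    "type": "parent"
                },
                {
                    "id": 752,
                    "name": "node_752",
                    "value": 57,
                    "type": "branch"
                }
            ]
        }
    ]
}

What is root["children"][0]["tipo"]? "element"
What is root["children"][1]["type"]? "entry"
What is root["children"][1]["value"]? 4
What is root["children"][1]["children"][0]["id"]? 478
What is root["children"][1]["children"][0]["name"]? "node_478"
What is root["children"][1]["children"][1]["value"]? 57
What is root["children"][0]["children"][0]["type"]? "element"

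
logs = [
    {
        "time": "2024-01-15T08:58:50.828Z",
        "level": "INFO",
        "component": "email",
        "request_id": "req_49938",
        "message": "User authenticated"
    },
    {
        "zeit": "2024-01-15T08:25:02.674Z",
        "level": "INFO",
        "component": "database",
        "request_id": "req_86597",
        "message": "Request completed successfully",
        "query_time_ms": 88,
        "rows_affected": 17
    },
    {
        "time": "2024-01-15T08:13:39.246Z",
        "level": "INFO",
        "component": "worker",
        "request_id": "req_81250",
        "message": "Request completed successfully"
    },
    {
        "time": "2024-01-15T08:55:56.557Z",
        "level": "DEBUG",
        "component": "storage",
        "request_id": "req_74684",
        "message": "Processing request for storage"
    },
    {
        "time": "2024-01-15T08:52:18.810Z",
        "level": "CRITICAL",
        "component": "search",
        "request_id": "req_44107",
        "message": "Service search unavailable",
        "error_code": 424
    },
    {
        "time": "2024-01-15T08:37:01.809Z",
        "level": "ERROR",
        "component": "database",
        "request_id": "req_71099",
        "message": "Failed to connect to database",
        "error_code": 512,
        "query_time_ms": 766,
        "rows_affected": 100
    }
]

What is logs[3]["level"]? "DEBUG"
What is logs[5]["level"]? "ERROR"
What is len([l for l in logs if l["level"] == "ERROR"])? 1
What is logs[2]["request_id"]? "req_81250"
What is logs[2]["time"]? "2024-01-15T08:13:39.246Z"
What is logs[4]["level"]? "CRITICAL"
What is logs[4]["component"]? "search"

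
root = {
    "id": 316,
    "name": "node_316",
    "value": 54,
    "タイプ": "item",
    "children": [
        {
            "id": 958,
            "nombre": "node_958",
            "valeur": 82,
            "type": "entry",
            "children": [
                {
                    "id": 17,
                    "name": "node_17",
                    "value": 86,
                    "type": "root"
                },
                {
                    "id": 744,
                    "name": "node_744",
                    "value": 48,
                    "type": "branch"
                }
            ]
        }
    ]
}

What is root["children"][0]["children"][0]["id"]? 17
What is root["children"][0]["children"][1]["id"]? 744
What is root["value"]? 54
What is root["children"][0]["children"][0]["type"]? "root"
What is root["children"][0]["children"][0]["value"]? 86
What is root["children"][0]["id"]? 958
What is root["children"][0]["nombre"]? "node_958"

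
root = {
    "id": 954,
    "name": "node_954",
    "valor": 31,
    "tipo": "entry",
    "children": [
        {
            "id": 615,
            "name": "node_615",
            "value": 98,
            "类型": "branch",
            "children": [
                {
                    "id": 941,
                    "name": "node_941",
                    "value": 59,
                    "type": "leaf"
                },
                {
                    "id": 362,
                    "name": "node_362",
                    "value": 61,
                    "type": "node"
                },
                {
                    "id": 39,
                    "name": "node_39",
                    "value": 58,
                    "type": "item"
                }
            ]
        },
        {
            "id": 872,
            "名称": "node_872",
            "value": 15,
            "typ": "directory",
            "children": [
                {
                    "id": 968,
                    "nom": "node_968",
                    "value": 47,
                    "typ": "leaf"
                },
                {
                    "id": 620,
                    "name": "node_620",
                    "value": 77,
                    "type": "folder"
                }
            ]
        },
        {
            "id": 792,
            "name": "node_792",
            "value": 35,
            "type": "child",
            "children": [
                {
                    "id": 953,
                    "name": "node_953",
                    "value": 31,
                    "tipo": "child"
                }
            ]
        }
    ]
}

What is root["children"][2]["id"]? 792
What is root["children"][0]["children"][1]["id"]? 362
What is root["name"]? "node_954"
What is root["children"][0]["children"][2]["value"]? 58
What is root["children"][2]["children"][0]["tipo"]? "child"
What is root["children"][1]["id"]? 872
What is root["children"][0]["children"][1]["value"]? 61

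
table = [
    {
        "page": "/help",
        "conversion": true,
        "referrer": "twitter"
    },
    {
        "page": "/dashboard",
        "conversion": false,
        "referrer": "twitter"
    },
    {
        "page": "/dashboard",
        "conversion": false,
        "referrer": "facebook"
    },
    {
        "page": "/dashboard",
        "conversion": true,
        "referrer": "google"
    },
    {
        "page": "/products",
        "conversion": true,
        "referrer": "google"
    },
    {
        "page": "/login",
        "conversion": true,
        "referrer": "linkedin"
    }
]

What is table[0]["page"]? "/help"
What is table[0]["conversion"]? True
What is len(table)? 6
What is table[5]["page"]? "/login"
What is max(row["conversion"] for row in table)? True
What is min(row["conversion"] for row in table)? False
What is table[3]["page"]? "/dashboard"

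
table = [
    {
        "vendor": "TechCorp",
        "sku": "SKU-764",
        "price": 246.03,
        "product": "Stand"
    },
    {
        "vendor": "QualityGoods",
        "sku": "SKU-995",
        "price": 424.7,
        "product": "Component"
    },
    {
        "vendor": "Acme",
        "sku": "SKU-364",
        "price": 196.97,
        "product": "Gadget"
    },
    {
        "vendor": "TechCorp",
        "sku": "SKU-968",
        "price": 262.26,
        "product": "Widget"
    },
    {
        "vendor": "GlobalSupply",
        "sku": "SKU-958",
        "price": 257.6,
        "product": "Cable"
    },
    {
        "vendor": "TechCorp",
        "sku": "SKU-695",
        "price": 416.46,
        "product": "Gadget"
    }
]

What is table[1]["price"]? 424.7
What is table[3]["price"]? 262.26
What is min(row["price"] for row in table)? 196.97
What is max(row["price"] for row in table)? 424.7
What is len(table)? 6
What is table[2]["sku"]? "SKU-364"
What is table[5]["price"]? 416.46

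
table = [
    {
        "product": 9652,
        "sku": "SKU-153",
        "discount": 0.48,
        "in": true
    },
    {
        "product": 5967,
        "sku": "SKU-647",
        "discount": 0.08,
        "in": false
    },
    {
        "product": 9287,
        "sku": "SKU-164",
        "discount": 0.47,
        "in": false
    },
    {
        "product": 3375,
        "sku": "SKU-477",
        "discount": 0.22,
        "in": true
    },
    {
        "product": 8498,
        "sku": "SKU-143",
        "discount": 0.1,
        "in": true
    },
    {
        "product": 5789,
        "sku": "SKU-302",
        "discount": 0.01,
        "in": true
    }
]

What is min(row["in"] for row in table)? False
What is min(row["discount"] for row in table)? 0.01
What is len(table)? 6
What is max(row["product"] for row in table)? 9652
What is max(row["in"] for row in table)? True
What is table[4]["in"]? True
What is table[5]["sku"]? "SKU-302"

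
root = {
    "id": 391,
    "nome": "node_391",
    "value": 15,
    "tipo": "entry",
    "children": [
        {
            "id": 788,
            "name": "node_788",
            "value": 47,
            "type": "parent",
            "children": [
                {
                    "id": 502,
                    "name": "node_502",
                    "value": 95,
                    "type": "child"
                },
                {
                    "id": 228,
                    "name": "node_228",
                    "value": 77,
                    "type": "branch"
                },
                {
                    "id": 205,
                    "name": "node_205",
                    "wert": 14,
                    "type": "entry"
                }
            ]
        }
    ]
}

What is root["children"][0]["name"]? "node_788"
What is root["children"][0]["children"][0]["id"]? 502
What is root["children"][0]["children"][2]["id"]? 205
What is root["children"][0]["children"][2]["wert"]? 14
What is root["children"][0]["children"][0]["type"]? "child"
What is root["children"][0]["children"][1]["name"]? "node_228"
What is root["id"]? 391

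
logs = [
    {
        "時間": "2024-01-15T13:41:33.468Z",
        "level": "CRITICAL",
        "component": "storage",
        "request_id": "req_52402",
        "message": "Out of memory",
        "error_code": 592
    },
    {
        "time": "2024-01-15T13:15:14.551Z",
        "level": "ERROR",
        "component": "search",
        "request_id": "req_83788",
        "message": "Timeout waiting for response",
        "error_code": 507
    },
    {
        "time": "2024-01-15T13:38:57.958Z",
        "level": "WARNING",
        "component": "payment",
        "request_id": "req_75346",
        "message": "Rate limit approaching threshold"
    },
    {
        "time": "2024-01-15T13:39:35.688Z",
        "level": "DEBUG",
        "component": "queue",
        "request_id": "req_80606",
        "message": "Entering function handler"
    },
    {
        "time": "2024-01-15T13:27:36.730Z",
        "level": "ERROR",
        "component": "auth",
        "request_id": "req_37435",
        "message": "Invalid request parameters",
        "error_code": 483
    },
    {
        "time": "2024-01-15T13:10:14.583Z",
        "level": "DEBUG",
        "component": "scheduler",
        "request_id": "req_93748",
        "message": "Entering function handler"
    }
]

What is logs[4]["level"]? "ERROR"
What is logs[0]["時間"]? "2024-01-15T13:41:33.468Z"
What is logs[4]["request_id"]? "req_37435"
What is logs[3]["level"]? "DEBUG"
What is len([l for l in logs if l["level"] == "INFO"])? 0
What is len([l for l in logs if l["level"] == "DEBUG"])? 2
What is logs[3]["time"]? "2024-01-15T13:39:35.688Z"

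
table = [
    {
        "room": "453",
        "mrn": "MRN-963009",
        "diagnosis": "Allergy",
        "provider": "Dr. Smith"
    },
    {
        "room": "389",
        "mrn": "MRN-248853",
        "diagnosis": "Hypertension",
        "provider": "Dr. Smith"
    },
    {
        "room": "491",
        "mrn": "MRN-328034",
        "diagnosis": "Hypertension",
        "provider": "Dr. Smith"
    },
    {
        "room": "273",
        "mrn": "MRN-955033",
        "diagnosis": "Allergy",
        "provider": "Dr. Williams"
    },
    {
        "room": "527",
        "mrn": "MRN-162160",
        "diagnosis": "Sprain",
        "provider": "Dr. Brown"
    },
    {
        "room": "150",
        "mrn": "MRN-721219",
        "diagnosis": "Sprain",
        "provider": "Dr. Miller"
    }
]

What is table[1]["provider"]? "Dr. Smith"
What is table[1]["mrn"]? "MRN-248853"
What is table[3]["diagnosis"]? "Allergy"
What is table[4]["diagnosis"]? "Sprain"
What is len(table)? 6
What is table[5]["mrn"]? "MRN-721219"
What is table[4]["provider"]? "Dr. Brown"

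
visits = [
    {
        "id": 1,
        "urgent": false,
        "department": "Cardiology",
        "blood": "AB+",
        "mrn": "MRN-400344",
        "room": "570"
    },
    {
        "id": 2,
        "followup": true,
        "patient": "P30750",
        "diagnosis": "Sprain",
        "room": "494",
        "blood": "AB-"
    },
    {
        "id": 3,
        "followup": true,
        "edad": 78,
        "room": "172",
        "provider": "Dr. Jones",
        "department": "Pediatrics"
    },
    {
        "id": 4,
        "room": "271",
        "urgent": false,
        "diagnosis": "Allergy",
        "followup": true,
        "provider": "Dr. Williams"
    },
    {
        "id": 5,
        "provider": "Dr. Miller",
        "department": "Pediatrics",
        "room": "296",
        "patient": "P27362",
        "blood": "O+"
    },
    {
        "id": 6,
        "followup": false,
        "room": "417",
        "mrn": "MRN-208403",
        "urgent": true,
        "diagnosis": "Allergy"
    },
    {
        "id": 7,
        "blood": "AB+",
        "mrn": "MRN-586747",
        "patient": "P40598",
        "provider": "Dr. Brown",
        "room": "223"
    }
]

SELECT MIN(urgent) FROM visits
False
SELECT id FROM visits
[1, 2, 3, 4, 5, 6, 7]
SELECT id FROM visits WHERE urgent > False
[6]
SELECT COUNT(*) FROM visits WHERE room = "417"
1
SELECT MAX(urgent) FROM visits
True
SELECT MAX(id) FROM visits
7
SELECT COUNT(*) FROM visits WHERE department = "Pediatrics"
2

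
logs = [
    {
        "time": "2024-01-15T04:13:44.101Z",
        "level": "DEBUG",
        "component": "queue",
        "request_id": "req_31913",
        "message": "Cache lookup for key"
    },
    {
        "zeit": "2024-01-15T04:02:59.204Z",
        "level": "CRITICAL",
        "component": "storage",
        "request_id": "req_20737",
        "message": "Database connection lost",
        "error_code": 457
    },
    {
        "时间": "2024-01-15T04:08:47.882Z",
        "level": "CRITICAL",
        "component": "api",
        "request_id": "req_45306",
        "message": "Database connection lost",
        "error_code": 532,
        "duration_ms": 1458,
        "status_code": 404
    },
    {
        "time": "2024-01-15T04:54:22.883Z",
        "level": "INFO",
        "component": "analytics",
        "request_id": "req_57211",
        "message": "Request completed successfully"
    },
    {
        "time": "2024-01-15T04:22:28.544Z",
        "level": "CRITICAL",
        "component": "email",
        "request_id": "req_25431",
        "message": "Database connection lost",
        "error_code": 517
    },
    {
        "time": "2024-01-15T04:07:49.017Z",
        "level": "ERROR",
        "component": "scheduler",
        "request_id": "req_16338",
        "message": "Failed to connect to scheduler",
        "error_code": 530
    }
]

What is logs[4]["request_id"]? "req_25431"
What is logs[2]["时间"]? "2024-01-15T04:08:47.882Z"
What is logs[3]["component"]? "analytics"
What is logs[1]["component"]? "storage"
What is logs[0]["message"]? "Cache lookup for key"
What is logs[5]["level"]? "ERROR"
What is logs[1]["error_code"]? 457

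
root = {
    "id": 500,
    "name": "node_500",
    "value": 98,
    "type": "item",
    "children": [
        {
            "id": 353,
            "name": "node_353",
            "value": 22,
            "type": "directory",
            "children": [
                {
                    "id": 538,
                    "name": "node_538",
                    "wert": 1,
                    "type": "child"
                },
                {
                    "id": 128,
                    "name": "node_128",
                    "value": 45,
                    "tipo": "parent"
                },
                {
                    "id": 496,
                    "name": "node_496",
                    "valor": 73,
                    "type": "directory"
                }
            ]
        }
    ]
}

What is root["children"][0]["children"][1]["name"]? "node_128"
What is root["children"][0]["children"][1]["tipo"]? "parent"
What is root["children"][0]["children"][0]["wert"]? 1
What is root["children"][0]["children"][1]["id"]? 128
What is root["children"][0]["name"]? "node_353"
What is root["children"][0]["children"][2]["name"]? "node_496"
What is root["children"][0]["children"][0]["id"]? 538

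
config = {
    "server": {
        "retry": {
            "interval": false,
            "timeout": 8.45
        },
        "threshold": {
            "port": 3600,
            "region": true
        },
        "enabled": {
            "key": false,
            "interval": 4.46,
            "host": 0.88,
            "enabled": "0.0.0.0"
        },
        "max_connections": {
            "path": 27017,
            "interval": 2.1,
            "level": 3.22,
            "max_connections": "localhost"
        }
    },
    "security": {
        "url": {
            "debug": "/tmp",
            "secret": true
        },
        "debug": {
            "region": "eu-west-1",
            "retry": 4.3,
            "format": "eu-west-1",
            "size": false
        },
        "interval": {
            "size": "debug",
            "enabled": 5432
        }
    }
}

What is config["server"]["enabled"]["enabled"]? "0.0.0.0"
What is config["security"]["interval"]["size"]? "debug"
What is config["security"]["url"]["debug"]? "/tmp"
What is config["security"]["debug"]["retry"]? 4.3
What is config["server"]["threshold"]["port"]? 3600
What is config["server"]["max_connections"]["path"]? 27017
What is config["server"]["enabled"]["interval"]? 4.46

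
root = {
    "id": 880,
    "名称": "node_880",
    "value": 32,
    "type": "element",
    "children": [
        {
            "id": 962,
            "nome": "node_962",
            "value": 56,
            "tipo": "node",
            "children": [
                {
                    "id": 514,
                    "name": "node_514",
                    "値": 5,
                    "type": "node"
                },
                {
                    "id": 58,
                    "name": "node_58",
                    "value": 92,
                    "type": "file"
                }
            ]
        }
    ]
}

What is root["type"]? "element"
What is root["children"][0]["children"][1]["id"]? 58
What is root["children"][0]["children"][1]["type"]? "file"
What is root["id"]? 880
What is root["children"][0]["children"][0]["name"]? "node_514"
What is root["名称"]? "node_880"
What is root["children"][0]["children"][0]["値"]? 5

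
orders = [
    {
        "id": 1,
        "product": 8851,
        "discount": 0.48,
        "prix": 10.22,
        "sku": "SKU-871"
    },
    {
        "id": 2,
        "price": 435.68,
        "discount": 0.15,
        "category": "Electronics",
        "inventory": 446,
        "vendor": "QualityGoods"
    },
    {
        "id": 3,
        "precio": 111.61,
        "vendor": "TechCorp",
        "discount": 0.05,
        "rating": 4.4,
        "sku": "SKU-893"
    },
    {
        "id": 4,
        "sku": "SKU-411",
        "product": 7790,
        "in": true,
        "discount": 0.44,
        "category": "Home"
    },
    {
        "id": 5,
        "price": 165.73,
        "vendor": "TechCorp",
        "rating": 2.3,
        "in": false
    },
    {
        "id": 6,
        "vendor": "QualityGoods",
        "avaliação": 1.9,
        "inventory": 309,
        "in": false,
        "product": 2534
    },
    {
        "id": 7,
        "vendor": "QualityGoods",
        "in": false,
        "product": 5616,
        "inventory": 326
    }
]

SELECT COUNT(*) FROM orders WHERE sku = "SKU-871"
1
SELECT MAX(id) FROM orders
7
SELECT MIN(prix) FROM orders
10.22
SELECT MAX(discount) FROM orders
0.48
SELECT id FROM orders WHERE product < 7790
[6, 7]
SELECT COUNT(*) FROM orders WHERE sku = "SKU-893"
1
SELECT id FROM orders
[1, 2, 3, 4, 5, 6, 7]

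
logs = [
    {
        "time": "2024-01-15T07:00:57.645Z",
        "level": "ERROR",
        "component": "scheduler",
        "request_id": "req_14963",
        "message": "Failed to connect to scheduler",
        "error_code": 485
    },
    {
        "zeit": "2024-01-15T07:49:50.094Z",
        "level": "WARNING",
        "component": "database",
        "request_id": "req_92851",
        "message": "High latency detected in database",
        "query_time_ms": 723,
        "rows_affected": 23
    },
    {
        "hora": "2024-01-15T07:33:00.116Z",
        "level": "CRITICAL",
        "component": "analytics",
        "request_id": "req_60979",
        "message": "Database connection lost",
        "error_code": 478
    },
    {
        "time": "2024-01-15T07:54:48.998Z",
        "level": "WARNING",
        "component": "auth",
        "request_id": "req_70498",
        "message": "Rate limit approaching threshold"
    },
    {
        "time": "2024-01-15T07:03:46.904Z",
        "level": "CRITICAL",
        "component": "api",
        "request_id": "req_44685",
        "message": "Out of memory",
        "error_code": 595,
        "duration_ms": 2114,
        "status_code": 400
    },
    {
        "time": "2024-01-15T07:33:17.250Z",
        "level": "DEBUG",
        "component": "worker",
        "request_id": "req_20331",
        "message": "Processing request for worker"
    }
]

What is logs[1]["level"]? "WARNING"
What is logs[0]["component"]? "scheduler"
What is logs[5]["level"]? "DEBUG"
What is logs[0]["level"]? "ERROR"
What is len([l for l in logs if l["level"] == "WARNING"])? 2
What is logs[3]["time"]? "2024-01-15T07:54:48.998Z"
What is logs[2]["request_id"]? "req_60979"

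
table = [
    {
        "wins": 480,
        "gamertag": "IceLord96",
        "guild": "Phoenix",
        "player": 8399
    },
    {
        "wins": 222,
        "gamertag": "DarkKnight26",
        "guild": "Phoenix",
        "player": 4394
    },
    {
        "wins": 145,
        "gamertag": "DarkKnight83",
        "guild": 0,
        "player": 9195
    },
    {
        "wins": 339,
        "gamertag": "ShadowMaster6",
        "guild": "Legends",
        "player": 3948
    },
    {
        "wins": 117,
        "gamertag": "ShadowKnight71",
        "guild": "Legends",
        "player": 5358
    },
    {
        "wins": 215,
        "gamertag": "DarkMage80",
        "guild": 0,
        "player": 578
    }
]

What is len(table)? 6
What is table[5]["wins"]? 215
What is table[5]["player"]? 578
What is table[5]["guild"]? 0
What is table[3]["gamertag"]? "ShadowMaster6"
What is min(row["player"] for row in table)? 578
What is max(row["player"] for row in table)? 9195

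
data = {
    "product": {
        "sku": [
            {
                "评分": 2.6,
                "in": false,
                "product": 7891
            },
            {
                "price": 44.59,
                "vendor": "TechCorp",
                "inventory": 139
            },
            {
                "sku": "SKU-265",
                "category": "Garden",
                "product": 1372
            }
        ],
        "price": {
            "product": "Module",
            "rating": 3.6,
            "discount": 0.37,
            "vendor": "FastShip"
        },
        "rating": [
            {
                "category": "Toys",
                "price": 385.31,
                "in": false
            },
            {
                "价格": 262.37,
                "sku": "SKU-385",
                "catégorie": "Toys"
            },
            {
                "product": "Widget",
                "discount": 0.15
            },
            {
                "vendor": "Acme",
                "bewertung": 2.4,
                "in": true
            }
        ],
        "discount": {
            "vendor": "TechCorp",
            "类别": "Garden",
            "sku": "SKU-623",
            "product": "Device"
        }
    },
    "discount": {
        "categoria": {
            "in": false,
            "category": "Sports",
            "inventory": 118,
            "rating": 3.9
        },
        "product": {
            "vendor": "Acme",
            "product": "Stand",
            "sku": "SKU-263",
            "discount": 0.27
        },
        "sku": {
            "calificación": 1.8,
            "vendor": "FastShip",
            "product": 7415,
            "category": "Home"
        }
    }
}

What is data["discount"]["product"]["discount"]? 0.27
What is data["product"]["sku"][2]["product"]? 1372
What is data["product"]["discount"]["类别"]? "Garden"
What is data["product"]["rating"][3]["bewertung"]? 2.4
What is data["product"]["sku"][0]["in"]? False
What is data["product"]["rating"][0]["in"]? False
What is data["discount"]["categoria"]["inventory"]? 118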